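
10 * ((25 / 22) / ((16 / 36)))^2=253125 / 3872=65.37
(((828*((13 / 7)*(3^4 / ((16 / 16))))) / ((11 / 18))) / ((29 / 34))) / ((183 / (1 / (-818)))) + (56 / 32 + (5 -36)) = -6873929361 / 222844468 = -30.85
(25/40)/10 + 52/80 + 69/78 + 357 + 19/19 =373981/1040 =359.60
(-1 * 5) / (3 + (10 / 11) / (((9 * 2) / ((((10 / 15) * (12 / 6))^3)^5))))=-7102708965 / 9630334499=-0.74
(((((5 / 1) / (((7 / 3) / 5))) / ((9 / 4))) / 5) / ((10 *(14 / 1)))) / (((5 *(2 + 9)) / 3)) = 1 / 2695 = 0.00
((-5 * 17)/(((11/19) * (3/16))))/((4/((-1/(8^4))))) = 1615/33792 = 0.05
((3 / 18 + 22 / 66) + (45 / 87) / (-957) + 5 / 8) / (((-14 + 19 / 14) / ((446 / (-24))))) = 129904859 / 78596496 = 1.65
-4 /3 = -1.33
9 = 9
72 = 72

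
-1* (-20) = 20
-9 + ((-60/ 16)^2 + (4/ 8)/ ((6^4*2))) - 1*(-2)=36613/ 5184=7.06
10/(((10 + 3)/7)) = 70/13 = 5.38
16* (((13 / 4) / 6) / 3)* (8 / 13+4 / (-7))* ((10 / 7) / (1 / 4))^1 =320 / 441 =0.73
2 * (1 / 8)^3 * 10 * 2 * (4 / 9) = 5 / 144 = 0.03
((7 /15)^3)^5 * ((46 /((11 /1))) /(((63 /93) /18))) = 1934292203765348 /1605610931396484375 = 0.00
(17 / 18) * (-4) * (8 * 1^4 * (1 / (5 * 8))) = -0.76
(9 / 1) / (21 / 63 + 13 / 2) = 54 / 41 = 1.32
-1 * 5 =-5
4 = 4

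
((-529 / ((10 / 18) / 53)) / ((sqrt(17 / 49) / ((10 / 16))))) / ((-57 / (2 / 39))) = 196259 * sqrt(17) / 16796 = 48.18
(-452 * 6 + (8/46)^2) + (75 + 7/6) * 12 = -951126/529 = -1797.97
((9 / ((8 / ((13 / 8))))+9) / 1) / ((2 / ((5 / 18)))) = 385 / 256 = 1.50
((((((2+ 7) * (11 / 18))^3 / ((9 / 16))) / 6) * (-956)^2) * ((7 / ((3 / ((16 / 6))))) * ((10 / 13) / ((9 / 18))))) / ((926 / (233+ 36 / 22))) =159836950972160 / 1462617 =109281480.37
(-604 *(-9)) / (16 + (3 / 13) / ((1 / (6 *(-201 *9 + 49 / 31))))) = -42129 / 19271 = -2.19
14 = 14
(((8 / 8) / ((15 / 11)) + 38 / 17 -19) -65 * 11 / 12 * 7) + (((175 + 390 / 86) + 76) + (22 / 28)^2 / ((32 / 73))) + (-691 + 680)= -4290749401 / 22924160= -187.17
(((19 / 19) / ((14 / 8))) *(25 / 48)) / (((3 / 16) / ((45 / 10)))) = 50 / 7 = 7.14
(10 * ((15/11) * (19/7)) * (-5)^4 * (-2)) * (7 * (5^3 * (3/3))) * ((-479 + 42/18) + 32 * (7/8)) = 199796875000/11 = 18163352272.73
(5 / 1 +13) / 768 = 3 / 128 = 0.02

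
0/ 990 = 0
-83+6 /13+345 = 3412 /13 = 262.46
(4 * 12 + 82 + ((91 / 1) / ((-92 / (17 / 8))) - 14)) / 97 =83829 / 71392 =1.17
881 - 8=873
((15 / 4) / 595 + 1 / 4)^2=3721 / 56644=0.07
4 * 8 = 32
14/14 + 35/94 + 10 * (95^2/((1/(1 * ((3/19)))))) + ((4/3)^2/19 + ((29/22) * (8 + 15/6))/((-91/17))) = 65504439295/4597164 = 14248.88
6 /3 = 2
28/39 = 0.72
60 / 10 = 6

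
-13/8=-1.62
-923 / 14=-65.93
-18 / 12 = -3 / 2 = -1.50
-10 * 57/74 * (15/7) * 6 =-25650/259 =-99.03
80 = 80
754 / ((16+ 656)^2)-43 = -9708679 / 225792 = -43.00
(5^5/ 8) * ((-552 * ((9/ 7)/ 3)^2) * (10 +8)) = -34931250/ 49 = -712882.65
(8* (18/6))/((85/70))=336/17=19.76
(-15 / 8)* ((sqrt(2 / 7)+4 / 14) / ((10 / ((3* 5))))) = -45* sqrt(14) / 112 - 45 / 56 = -2.31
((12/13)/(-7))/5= -12/455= -0.03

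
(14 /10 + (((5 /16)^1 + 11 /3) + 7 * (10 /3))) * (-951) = -2184447 /80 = -27305.59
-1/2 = -0.50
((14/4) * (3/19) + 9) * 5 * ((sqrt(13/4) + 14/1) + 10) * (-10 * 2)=-435600/19 - 9075 * sqrt(13)/19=-24648.44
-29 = -29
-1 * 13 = -13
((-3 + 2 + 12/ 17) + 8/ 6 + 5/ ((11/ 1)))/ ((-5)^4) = 838/ 350625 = 0.00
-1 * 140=-140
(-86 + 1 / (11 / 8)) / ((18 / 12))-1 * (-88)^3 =22486700 / 33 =681415.15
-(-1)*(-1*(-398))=398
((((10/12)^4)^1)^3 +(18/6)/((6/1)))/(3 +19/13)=17322913309/126253375488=0.14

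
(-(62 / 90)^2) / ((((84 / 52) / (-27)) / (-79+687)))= 7595744 / 1575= 4822.69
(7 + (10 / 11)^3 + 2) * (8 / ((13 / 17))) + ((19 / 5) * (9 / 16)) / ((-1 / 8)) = 14692627 / 173030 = 84.91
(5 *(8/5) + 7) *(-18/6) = -45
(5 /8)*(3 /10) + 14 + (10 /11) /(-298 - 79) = 941209 /66352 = 14.19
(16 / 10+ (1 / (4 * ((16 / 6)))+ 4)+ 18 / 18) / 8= 0.84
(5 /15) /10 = 1 /30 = 0.03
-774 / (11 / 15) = -1055.45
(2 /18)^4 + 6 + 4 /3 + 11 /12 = 216517 /26244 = 8.25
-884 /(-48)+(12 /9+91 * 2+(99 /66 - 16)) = 749 /4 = 187.25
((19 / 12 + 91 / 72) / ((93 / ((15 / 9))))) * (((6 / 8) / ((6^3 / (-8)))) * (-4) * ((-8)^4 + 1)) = 23.23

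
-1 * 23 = -23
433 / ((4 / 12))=1299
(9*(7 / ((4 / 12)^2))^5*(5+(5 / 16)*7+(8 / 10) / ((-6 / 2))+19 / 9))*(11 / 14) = 10141709032917 / 160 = 63385681455.73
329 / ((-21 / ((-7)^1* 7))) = 2303 / 3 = 767.67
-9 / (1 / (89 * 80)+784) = -0.01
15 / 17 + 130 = 2225 / 17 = 130.88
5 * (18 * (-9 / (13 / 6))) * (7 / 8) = -8505 / 26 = -327.12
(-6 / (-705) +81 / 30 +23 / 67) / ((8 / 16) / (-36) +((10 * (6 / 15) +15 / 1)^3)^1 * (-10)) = -3459636 / 77756383345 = -0.00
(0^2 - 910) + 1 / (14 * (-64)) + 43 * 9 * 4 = 571647 / 896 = 638.00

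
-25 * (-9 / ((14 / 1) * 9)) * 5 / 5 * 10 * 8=142.86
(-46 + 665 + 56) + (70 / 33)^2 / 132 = 24258700 / 35937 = 675.03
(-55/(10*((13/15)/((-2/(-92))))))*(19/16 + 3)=-11055/19136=-0.58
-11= -11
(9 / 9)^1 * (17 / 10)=17 / 10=1.70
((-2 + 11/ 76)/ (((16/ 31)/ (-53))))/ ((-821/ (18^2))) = -18764703/ 249584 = -75.18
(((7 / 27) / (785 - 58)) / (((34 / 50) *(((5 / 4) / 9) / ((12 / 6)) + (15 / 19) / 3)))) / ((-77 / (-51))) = 760 / 727727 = 0.00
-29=-29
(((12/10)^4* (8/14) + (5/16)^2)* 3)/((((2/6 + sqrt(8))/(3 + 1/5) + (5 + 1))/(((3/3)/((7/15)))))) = 11363985369/8236802000-116354799* sqrt(2)/823680200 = 1.18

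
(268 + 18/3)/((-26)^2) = 137/338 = 0.41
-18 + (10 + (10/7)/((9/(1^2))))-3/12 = -2039/252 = -8.09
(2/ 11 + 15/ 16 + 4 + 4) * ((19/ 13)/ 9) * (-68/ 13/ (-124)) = 172805/ 2766192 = 0.06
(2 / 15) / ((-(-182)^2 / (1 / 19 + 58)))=-1103 / 4720170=-0.00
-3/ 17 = -0.18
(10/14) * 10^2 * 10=5000/7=714.29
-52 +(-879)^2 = 772589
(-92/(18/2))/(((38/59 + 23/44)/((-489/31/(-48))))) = -2433101/845091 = -2.88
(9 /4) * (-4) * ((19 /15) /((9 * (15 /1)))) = -0.08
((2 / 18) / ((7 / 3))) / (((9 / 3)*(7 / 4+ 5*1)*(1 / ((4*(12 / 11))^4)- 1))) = -262144 / 111169275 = -0.00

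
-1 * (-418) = 418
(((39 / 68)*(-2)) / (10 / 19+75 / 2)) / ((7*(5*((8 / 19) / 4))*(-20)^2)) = -14079 / 687820000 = -0.00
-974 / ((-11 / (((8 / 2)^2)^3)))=362682.18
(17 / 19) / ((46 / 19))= 17 / 46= 0.37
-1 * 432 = -432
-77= -77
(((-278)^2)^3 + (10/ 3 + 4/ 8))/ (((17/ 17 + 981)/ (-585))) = -540075700057500165/ 1964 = -274987627320519.43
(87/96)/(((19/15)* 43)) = 435/26144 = 0.02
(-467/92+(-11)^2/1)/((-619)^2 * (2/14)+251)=24885/11804152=0.00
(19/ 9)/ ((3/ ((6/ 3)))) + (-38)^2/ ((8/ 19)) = 185269/ 54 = 3430.91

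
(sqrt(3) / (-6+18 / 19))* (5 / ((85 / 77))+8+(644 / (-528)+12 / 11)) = -528713* sqrt(3) / 215424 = -4.25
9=9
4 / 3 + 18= 58 / 3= 19.33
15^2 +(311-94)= 442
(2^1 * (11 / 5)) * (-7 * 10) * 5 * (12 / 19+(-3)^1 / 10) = -9702 / 19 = -510.63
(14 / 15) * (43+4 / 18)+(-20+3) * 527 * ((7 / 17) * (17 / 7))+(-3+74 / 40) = -4816697 / 540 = -8919.81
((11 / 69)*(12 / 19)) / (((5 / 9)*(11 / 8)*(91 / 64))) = 18432 / 198835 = 0.09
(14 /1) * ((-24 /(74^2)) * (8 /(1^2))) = -672 /1369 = -0.49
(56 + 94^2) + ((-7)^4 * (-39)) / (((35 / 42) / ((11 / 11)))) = -517374 / 5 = -103474.80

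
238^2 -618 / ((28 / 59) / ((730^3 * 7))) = -3546084406856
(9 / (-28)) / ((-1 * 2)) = 9 / 56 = 0.16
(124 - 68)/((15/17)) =952/15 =63.47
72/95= 0.76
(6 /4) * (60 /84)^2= 75 /98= 0.77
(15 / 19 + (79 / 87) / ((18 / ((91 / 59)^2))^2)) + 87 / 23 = 684812628770867 / 149263543106316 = 4.59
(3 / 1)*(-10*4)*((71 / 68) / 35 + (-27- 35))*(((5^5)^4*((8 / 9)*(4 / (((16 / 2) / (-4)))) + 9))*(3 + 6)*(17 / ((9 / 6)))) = 522438321794782366071.43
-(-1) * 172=172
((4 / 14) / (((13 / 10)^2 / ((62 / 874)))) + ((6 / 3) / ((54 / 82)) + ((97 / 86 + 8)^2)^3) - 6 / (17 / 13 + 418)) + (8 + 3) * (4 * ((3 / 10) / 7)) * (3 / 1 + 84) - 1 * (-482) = 1291612036617770992886868163 / 2230579717351733442240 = 579047.69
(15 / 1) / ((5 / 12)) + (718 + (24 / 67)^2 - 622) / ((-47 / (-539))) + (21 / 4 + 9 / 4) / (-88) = 1138.32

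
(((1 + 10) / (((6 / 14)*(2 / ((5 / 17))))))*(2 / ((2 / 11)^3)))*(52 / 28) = 951665 / 408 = 2332.51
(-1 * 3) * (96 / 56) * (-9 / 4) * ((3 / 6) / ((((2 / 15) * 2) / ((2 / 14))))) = 1215 / 392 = 3.10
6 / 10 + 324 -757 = -2162 / 5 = -432.40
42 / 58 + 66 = 1935 / 29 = 66.72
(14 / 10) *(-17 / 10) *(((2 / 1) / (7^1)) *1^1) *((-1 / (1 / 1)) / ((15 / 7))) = 119 / 375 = 0.32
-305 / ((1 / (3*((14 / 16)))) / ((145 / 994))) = -132675 / 1136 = -116.79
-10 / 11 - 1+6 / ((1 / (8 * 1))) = 507 / 11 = 46.09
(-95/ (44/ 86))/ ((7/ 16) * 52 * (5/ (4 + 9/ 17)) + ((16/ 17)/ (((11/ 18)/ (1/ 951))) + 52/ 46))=-1012646990/ 143135283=-7.07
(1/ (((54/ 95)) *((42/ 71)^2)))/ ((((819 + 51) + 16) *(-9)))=-478895/ 759571344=-0.00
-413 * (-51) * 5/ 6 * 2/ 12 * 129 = 1509515/ 4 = 377378.75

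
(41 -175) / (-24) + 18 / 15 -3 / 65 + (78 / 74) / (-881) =34253363 / 5085132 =6.74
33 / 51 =11 / 17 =0.65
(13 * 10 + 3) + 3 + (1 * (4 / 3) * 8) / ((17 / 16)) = 7448 / 51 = 146.04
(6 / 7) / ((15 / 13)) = 26 / 35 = 0.74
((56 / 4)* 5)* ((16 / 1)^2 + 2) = 18060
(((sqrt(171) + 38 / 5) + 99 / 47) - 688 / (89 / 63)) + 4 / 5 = -9966099 / 20915 + 3*sqrt(19) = -463.43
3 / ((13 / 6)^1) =1.38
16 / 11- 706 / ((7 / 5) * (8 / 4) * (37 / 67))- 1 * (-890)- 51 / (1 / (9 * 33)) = -41914854 / 2849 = -14712.13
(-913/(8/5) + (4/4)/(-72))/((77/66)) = -20543/42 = -489.12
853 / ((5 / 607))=517771 / 5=103554.20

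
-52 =-52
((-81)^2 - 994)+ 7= 5574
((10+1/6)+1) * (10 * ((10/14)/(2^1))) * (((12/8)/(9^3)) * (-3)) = -0.25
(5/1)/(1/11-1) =-11/2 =-5.50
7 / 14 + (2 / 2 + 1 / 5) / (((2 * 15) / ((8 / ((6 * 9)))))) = 683 / 1350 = 0.51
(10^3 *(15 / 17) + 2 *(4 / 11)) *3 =495408 / 187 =2649.24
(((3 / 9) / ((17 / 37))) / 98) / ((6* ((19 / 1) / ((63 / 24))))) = 37 / 217056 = 0.00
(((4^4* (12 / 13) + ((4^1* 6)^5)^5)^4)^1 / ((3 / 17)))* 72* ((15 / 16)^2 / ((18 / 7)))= 4181439631898043877331032009702083796437513980505770731876315493791095277682215585813949247061037010784795252613041528584371340988499350467379200 / 28561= 146403824512378553878751900000000000000000000000000000000000000000000000000000000000000000000000000000000000000000000000000000000000000000000.00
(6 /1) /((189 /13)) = 26 /63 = 0.41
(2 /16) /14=1 /112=0.01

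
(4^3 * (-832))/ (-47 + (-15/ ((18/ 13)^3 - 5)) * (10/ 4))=548773888/ 319607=1717.03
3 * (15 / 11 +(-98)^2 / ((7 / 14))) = 633909 / 11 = 57628.09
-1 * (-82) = 82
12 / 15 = 4 / 5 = 0.80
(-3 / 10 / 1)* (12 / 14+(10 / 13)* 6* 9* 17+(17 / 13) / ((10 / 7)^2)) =-19318893 / 91000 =-212.30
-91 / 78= -1.17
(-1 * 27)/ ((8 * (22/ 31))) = -837/ 176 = -4.76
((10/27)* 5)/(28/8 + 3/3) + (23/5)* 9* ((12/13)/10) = 334306/78975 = 4.23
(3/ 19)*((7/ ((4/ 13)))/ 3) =91/ 76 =1.20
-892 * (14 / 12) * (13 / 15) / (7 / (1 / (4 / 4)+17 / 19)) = -23192 / 95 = -244.13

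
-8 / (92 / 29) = -58 / 23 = -2.52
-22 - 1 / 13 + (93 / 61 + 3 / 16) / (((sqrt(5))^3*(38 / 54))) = -287 / 13 + 45117*sqrt(5) / 463600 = -21.86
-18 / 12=-3 / 2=-1.50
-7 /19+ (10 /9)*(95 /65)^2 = 57943 /28899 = 2.01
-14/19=-0.74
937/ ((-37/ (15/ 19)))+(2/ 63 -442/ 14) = -2282326/ 44289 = -51.53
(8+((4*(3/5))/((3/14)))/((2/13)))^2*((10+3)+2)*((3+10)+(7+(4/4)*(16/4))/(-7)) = 7834368/7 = 1119195.43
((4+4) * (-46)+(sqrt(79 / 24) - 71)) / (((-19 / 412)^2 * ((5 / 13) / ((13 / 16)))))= -787092319 / 1805+1792921 * sqrt(474) / 21660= -434260.07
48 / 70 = 24 / 35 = 0.69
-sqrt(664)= -2 * sqrt(166)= -25.77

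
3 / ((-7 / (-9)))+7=76 / 7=10.86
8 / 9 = 0.89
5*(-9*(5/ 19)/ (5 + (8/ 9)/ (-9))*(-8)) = 145800/ 7543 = 19.33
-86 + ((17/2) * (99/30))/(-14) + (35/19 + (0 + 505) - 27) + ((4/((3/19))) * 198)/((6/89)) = 397913861/5320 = 74795.84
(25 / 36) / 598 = 25 / 21528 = 0.00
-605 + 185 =-420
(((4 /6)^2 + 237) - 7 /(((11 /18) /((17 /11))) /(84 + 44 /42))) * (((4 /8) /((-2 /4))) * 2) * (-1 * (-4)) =11047768 /1089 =10144.87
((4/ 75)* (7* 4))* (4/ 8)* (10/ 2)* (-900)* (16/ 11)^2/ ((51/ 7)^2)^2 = -688414720/ 272863107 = -2.52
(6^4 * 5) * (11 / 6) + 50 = 11930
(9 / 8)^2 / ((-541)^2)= 81 / 18731584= 0.00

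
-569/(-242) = 569/242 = 2.35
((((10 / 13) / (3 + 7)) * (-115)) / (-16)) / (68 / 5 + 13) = 575 / 27664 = 0.02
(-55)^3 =-166375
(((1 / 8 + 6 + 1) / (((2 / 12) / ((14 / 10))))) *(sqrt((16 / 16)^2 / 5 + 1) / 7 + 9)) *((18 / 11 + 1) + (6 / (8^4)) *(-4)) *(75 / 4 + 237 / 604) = 2929076613 *sqrt(30) / 34017280 + 184531826619 / 6803456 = 27594.87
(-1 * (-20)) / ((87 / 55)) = 1100 / 87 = 12.64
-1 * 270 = -270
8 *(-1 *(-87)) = 696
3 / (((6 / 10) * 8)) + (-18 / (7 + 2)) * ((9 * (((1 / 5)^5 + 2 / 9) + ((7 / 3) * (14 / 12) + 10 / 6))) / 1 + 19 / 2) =-2534519 / 25000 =-101.38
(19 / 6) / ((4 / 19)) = 361 / 24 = 15.04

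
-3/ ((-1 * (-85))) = -3/ 85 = -0.04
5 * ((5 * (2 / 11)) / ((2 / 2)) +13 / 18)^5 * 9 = 17578532489215 / 33812979552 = 519.88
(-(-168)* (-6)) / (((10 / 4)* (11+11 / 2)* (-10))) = 672 / 275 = 2.44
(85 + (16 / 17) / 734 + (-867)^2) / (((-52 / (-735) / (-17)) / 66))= -56881831472235 / 4771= -11922412800.72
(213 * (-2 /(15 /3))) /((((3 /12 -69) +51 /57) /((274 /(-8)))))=-43.00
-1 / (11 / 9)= -9 / 11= -0.82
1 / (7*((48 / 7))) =1 / 48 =0.02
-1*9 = -9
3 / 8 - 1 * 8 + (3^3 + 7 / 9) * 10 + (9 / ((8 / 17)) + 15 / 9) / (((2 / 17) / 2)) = 11225 / 18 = 623.61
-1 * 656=-656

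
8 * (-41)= -328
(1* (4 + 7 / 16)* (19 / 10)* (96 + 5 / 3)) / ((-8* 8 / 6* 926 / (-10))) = 395257 / 474112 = 0.83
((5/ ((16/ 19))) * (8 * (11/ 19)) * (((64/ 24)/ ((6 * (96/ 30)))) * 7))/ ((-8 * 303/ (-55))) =105875/ 174528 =0.61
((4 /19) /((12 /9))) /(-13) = -3 /247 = -0.01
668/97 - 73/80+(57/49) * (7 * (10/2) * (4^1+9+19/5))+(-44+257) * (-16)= -21091881/7760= -2718.03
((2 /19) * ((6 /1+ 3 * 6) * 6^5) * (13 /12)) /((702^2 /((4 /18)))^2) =32 /7394647221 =0.00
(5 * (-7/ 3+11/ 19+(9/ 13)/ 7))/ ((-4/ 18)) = 128805/ 3458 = 37.25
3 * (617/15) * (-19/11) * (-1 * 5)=1065.73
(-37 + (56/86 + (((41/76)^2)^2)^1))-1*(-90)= 77088047755/1434573568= 53.74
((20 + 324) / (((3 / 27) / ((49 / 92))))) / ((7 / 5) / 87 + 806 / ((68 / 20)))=280462770 / 40322887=6.96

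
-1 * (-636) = 636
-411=-411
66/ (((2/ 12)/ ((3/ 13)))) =1188/ 13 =91.38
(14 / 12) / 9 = 7 / 54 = 0.13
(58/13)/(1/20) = 1160/13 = 89.23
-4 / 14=-2 / 7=-0.29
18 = 18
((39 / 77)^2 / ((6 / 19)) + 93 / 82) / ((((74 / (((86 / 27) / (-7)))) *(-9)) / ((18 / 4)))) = 753575 / 125920102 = 0.01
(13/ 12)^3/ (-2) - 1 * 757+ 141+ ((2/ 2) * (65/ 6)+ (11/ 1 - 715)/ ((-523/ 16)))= -1056052135/ 1807488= -584.27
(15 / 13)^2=225 / 169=1.33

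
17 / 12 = 1.42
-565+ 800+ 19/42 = 9889/42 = 235.45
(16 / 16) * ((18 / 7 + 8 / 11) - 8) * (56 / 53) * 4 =-11584 / 583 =-19.87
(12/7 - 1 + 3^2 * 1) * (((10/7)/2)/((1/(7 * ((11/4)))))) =935/7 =133.57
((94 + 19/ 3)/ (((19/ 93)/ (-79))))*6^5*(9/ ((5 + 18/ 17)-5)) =-48722600304/ 19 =-2564347384.42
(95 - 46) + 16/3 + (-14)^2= 751/3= 250.33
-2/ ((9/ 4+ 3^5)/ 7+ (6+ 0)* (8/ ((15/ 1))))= -280/ 5353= -0.05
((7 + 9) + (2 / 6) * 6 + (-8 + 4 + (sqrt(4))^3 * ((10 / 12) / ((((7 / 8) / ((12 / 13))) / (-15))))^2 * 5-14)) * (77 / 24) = 26400000 / 1183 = 22316.15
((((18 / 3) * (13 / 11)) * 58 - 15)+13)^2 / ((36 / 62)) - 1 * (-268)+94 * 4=314855378 / 1089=289123.40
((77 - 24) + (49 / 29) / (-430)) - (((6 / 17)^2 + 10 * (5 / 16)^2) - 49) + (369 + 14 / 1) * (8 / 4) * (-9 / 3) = -506751560079 / 230645120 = -2197.11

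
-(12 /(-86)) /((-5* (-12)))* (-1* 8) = -4 /215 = -0.02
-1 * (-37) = 37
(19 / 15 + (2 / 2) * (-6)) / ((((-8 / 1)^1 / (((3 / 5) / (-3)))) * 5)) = -71 / 3000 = -0.02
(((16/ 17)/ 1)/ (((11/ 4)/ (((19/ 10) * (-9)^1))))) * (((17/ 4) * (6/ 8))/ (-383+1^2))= 513/ 10505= 0.05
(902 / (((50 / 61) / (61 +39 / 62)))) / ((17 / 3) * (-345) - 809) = -105119531 / 4284200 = -24.54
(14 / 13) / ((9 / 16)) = 224 / 117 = 1.91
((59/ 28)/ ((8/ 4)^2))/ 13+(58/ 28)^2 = 44145/ 10192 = 4.33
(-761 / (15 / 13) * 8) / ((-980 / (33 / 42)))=108823 / 25725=4.23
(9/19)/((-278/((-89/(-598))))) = -801/3158636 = -0.00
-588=-588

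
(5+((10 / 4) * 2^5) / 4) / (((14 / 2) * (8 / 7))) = 25 / 8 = 3.12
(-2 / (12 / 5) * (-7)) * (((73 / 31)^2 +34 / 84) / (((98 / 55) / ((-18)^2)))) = 594383625 / 94178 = 6311.28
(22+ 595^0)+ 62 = 85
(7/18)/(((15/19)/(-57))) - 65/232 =-296057/10440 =-28.36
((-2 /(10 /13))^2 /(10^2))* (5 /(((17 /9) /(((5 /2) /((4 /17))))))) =1521 /800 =1.90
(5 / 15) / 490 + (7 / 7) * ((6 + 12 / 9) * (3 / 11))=2941 / 1470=2.00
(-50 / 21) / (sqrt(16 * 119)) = -25 * sqrt(119) / 4998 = -0.05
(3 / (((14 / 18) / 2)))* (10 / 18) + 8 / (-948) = 7096 / 1659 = 4.28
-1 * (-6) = 6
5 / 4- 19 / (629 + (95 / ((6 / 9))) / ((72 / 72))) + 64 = 402571 / 6172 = 65.23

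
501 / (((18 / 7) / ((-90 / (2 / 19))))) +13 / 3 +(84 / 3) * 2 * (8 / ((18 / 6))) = -998573 / 6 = -166428.83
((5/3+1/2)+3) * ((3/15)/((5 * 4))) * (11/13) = 341/7800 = 0.04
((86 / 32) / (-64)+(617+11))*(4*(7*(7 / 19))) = 31508421 / 4864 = 6477.88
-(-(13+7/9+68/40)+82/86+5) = 36859/3870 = 9.52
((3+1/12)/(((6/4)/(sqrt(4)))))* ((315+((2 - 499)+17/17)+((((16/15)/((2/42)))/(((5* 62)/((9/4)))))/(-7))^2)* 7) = -28156615459/5405625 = -5208.76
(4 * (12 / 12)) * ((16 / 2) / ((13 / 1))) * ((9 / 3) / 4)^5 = 243 / 416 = 0.58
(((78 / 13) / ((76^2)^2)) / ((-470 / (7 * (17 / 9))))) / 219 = -119 / 5150953163520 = -0.00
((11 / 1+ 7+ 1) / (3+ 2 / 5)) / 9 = 95 / 153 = 0.62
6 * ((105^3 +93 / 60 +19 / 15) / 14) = 69457669 / 140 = 496126.21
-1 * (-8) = 8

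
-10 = -10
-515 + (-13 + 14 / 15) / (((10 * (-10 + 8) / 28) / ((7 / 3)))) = -107006 / 225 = -475.58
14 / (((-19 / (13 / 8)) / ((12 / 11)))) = -273 / 209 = -1.31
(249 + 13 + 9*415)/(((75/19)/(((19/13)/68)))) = 1442917/66300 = 21.76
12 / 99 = 4 / 33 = 0.12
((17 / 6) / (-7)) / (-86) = 0.00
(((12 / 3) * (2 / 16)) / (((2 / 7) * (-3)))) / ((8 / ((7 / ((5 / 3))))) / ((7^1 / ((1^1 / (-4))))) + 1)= -343 / 548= -0.63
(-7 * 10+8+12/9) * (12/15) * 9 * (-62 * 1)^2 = -8395296/5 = -1679059.20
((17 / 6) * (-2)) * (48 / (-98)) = 136 / 49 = 2.78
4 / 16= 1 / 4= 0.25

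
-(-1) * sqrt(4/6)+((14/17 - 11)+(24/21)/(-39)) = -47365/4641+sqrt(6)/3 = -9.39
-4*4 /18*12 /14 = -16 /21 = -0.76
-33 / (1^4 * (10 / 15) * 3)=-33 / 2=-16.50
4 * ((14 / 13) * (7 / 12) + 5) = 22.51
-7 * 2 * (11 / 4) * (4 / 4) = -77 / 2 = -38.50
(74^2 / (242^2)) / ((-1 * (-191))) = 1369 / 2796431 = 0.00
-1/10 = -0.10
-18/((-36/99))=99/2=49.50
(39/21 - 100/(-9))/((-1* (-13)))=817/819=1.00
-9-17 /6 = -71 /6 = -11.83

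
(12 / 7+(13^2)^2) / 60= 199939 / 420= 476.05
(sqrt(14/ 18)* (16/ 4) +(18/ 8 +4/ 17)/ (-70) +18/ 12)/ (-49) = -0.10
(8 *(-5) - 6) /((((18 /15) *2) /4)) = -230 /3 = -76.67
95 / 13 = 7.31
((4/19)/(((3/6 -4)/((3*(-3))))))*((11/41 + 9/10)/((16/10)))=4311/10906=0.40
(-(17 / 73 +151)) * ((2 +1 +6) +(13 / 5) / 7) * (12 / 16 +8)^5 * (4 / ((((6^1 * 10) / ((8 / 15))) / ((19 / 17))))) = -10754679250 / 3723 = -2888713.20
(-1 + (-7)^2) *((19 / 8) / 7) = 114 / 7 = 16.29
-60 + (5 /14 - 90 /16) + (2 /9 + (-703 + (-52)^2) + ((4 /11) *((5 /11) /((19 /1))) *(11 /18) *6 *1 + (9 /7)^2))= 1428722231 /737352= 1937.64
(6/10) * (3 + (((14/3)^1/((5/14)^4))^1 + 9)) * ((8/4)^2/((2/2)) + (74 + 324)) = 225250248/3125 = 72080.08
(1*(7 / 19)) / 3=7 / 57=0.12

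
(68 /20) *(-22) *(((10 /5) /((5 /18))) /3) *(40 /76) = -8976 /95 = -94.48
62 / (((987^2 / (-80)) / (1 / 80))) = -0.00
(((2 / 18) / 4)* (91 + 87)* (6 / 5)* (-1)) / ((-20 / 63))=1869 / 100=18.69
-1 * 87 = -87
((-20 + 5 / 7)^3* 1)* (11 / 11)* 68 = -167305500 / 343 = -487771.14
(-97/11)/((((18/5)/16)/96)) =-124160/33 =-3762.42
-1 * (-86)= 86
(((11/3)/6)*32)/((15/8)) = 1408/135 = 10.43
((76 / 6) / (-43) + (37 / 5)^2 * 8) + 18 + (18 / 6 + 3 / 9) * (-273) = -1464842 / 3225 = -454.21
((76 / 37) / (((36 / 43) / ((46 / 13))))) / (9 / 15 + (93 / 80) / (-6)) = 21.37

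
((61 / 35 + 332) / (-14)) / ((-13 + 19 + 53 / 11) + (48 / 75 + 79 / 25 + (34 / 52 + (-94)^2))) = -1670383 / 620208631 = -0.00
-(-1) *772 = 772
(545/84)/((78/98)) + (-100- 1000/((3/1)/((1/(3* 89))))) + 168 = 1039957/13884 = 74.90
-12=-12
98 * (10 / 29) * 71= 69580 / 29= 2399.31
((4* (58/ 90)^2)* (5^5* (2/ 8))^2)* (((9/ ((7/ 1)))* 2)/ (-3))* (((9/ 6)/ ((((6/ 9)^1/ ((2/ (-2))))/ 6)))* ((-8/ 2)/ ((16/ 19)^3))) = -2253288671875/ 28672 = -78588472.09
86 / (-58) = -43 / 29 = -1.48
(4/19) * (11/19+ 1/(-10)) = 0.10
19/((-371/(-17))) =323/371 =0.87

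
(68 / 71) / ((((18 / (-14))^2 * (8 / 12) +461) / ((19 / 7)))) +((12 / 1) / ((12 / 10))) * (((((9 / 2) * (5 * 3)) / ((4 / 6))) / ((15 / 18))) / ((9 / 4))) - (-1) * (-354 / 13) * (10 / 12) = 10811583997 / 20899489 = 517.31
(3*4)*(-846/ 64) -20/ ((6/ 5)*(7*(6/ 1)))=-80147/ 504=-159.02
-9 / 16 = -0.56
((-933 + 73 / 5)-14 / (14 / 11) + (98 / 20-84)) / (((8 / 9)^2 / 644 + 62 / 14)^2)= -343026512577 / 6674514722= -51.39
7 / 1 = 7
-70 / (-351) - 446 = -156476 / 351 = -445.80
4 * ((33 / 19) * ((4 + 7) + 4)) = 104.21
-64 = -64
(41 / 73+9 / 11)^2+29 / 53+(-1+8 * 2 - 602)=-19976887146 / 34174877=-584.55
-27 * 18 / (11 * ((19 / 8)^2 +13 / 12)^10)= -33086326895807437643710464 / 141466988273349665206543917251411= -0.00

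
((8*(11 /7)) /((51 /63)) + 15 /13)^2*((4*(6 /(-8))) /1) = -40781907 /48841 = -834.99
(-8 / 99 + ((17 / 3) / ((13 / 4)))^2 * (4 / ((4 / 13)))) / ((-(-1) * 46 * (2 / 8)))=11280 / 3289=3.43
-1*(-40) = 40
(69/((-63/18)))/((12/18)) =-207/7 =-29.57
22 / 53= 0.42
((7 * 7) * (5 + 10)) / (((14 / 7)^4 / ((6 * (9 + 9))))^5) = 10546446645 / 1024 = 10299264.30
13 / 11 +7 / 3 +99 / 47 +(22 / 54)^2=2181274 / 376893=5.79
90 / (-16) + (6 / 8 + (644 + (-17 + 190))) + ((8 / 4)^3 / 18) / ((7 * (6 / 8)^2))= 3684311 / 4536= 812.24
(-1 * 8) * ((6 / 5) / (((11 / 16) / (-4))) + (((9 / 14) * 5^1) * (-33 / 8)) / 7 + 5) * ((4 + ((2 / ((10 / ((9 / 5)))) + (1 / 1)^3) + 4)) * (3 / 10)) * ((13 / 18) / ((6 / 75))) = 84735417 / 107800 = 786.04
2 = 2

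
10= 10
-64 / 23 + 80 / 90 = -392 / 207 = -1.89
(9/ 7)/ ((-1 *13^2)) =-9/ 1183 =-0.01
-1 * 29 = -29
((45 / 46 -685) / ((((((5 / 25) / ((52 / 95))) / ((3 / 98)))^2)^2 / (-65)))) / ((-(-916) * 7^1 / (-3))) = -4055577745050 / 3956963482114307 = -0.00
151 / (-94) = -151 / 94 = -1.61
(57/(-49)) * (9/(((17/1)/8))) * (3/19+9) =-37584/833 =-45.12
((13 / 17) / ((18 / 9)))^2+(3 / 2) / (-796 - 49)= 141071 / 976820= 0.14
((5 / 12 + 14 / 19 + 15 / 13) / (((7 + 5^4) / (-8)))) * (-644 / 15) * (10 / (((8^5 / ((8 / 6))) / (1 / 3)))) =1101079 / 6473945088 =0.00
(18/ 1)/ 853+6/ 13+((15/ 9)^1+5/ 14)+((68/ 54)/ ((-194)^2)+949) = 18763308019891/ 19719579789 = 951.51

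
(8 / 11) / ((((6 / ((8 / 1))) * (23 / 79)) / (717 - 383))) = 844352 / 759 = 1112.45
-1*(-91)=91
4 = 4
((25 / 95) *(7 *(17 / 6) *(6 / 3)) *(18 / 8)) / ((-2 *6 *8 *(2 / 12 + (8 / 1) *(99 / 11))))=-0.00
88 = 88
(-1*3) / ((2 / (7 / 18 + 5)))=-97 / 12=-8.08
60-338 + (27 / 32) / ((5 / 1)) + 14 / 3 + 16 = -123439 / 480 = -257.16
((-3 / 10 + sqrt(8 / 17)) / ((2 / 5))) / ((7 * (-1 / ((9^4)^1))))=19683 / 28 - 32805 * sqrt(34) / 119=-904.47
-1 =-1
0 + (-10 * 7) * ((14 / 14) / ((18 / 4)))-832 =-7628 / 9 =-847.56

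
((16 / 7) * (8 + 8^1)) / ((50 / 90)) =2304 / 35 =65.83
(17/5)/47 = 17/235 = 0.07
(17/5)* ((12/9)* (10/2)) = 68/3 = 22.67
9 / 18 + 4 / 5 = 13 / 10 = 1.30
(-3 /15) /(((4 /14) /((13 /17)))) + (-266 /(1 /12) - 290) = -592031 /170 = -3482.54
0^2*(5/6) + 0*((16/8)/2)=0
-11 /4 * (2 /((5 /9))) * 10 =-99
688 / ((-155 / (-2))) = 8.88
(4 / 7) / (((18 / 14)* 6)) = 2 / 27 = 0.07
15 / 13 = 1.15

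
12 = 12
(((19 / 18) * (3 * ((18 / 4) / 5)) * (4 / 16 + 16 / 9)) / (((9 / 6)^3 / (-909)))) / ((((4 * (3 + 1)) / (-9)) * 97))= 140087 / 15520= 9.03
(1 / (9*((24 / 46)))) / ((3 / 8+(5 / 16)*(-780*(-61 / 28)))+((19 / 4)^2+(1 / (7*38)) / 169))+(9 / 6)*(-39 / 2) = -157334526973 / 5379028884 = -29.25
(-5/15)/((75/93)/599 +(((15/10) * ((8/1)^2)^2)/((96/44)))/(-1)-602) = 18569/190406451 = 0.00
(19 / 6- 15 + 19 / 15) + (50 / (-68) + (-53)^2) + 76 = 732793 / 255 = 2873.70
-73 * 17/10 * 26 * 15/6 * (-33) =532389/2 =266194.50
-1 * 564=-564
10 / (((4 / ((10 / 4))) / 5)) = 125 / 4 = 31.25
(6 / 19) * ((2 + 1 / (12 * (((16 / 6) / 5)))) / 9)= 23 / 304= 0.08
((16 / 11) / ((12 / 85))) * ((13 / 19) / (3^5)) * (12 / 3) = 17680 / 152361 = 0.12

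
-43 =-43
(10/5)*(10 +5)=30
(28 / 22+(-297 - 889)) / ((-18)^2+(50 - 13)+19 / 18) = -3.27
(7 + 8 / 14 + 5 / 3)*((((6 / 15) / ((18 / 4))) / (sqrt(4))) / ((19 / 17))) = 6596 / 17955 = 0.37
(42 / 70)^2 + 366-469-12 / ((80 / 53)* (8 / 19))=-97217 / 800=-121.52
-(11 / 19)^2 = -121 / 361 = -0.34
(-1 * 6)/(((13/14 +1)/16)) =-448/9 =-49.78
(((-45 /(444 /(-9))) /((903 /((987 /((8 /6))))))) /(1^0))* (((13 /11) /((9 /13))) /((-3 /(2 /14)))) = -119145 /1960112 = -0.06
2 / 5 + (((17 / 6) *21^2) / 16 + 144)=35599 / 160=222.49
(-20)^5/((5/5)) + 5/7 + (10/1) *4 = -22399715/7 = -3199959.29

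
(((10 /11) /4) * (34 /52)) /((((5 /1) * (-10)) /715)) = -17 /8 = -2.12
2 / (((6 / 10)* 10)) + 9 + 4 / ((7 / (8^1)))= 292 / 21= 13.90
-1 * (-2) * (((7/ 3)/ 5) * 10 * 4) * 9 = 336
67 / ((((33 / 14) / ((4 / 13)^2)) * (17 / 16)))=240128 / 94809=2.53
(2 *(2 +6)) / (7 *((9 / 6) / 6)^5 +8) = 16384 / 8199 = 2.00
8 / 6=4 / 3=1.33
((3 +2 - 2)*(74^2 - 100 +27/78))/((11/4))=838710/143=5865.10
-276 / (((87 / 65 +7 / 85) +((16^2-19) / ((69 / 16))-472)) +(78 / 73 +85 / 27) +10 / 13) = 2765131668 / 4114002887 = 0.67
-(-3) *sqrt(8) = 6 *sqrt(2) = 8.49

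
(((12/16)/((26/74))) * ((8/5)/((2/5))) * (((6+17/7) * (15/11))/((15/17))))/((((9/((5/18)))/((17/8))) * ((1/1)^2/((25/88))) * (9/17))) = 1340634875/342486144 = 3.91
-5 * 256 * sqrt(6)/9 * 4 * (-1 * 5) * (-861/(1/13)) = -95513600 * sqrt(6)/3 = -77986527.83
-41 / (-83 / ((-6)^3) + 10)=-8856 / 2243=-3.95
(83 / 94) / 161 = 83 / 15134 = 0.01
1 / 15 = 0.07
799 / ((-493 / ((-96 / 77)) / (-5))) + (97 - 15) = 160546 / 2233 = 71.90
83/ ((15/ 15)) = 83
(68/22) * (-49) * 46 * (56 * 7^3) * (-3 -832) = 1229140280480/11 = 111740025498.18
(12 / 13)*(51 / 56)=153 / 182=0.84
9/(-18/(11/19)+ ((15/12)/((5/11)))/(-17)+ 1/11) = -612/2119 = -0.29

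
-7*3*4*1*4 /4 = -84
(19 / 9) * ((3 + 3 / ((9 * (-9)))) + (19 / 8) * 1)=11.27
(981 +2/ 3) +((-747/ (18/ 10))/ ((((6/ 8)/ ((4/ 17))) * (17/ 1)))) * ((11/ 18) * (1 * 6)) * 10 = 1822915/ 2601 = 700.85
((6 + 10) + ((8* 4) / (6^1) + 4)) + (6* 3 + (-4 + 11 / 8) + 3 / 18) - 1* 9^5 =-59008.12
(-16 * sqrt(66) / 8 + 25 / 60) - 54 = -643 / 12 - 2 * sqrt(66) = -69.83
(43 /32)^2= 1849 /1024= 1.81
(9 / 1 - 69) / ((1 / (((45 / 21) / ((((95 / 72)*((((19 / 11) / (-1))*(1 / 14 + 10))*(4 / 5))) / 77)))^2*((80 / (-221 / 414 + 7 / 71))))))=298139193918720000 / 334803380507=890490.39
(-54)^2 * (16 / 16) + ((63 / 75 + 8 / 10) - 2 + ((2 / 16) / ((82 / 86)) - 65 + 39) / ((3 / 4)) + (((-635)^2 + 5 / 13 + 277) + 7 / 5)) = 32490475373 / 79950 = 406384.93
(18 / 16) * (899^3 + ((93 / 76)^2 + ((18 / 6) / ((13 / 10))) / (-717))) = 117351872400555459 / 143568256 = 817394288.06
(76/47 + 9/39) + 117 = 72616/611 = 118.85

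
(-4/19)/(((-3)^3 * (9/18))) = 8/513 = 0.02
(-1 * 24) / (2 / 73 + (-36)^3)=876 / 1702943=0.00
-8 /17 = -0.47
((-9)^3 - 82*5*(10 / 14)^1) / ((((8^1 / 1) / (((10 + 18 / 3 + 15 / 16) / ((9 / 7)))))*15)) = -1938463 / 17280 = -112.18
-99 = -99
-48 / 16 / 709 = -3 / 709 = -0.00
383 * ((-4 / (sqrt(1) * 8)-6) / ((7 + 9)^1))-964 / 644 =-809331 / 5152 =-157.09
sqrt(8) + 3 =2 * sqrt(2) + 3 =5.83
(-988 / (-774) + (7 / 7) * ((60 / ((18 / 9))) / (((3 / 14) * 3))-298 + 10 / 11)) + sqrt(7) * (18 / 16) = -1060622 / 4257 + 9 * sqrt(7) / 8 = -246.17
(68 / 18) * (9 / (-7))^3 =-2754 / 343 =-8.03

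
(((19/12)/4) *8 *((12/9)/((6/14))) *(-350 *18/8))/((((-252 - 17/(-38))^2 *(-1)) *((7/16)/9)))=230462400/91374481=2.52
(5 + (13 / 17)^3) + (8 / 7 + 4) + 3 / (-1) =261029 / 34391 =7.59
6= 6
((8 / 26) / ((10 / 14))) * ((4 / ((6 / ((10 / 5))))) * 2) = 224 / 195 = 1.15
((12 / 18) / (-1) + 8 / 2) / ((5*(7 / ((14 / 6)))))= 2 / 9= 0.22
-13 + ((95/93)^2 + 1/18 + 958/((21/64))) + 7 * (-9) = 38272837/13454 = 2844.72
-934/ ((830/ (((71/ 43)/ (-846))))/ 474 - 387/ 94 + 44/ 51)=25114835964/ 24212304269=1.04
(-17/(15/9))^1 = -51/5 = -10.20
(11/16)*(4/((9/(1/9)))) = 11/324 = 0.03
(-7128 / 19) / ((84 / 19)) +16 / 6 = -1726 / 21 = -82.19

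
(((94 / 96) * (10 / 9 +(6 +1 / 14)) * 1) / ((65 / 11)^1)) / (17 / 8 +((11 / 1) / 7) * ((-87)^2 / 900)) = 2339425 / 30153708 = 0.08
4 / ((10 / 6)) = 12 / 5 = 2.40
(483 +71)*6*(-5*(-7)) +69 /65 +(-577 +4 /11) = 82771564 /715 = 115764.43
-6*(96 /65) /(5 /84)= -48384 /325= -148.87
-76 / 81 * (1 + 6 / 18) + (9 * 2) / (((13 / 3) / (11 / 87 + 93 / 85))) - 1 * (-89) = 722775259 / 7786935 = 92.82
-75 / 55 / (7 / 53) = -795 / 77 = -10.32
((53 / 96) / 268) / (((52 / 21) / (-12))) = -0.01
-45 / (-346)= 45 / 346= 0.13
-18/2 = -9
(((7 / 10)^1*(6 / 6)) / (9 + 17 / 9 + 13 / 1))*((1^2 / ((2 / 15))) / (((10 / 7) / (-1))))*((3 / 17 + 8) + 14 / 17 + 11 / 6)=-5733 / 3440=-1.67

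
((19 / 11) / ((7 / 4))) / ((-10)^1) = -38 / 385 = -0.10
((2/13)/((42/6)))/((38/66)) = 66/1729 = 0.04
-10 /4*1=-2.50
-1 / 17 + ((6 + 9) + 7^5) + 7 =286092 / 17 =16828.94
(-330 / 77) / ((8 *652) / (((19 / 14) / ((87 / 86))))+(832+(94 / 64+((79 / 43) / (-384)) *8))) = -2352960 / 2592210901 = -0.00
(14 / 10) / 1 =7 / 5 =1.40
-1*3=-3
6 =6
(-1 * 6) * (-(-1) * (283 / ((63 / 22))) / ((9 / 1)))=-12452 / 189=-65.88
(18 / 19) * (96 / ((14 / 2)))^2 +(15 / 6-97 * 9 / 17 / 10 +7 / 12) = 167257177 / 949620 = 176.13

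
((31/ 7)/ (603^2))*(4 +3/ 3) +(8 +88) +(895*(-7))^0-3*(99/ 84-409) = 13443716177/ 10181052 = 1320.46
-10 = -10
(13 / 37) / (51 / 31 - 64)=-403 / 71521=-0.01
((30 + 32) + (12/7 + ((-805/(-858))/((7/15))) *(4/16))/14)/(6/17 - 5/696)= 10306702863/57331274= 179.77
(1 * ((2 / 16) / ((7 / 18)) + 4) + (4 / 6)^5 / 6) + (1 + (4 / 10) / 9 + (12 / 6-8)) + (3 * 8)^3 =1410814961 / 102060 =13823.39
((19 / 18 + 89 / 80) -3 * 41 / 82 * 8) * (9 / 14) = -7079 / 1120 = -6.32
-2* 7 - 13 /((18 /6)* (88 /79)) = -4723 /264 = -17.89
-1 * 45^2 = -2025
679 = 679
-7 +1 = -6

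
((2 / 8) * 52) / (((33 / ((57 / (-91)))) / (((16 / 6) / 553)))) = -152 / 127743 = -0.00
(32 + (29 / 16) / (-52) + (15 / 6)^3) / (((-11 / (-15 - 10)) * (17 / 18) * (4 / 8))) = 8908875 / 38896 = 229.04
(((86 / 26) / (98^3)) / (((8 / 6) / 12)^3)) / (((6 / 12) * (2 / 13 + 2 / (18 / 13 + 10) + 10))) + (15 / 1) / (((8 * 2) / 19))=333196540917 / 18705249808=17.81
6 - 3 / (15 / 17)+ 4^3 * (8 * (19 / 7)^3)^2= 963501172317 / 588245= 1637924.97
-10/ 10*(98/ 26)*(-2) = 98/ 13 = 7.54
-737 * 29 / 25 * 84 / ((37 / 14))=-25134648 / 925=-27172.59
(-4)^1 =-4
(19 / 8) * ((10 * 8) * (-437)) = -83030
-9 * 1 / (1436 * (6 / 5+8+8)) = -45 / 123496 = -0.00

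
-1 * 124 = -124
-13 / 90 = -0.14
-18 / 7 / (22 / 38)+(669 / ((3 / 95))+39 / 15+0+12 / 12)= 8155901 / 385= 21184.16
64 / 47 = 1.36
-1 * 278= -278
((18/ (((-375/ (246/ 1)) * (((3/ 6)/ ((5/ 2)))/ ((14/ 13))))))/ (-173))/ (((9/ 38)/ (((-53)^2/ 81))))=245079632/ 4554225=53.81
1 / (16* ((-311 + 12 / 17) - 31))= -0.00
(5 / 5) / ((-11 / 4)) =-0.36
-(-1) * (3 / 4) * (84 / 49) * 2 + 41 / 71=1565 / 497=3.15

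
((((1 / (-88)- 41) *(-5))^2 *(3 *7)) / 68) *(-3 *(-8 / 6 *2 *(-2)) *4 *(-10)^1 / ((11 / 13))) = 444474064125 / 45254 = 9821763.03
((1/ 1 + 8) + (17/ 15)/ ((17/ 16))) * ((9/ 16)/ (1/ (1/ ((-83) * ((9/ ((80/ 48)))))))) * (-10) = 755/ 5976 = 0.13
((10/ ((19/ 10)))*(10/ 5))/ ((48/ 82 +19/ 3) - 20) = -24600/ 30571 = -0.80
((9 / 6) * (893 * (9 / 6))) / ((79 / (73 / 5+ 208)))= 8945181 / 1580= 5661.51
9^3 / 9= 81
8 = 8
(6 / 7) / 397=6 / 2779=0.00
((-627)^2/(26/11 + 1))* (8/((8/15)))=64866285/37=1753142.84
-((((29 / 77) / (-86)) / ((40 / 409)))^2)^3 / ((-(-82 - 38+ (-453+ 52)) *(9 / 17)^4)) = -0.00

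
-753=-753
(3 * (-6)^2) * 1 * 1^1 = 108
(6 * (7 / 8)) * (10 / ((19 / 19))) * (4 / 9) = 70 / 3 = 23.33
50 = 50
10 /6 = 5 /3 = 1.67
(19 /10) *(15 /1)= 28.50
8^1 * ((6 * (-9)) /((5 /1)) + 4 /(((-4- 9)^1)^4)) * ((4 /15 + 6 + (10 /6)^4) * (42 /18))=-489098269072 /173508075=-2818.88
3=3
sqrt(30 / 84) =sqrt(70) / 14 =0.60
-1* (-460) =460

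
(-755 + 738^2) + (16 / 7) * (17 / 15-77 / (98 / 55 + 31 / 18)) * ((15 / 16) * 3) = 13204003156 / 24283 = 543755.02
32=32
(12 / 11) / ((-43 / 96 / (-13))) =14976 / 473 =31.66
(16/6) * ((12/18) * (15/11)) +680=22520/33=682.42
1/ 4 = 0.25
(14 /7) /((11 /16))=32 /11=2.91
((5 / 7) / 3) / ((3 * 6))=5 / 378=0.01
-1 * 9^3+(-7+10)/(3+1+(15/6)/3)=-21123/29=-728.38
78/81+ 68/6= 332/27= 12.30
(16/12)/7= 0.19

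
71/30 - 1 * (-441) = 13301/30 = 443.37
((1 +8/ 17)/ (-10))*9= -1.32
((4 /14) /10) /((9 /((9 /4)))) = 1 /140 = 0.01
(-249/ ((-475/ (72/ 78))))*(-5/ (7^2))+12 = 723192/ 60515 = 11.95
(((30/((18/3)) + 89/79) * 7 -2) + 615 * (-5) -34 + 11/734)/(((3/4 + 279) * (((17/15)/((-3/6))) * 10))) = 10465105/21628778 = 0.48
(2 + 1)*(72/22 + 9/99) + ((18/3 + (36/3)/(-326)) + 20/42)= 622415/37653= 16.53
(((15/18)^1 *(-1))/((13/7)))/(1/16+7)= -280/4407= -0.06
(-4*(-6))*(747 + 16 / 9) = 53912 / 3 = 17970.67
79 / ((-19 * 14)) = -79 / 266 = -0.30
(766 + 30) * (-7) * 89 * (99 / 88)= -557896.50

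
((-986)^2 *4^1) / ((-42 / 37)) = -71942504 / 21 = -3425833.52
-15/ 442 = -0.03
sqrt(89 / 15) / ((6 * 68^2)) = sqrt(1335) / 416160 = 0.00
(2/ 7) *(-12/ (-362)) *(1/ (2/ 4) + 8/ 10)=24/ 905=0.03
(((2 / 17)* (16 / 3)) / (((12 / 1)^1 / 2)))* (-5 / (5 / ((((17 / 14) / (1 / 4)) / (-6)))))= 16 / 189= 0.08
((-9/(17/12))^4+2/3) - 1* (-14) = 411821612/250563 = 1643.59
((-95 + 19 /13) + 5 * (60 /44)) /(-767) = 12401 /109681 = 0.11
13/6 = 2.17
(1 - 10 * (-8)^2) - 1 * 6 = -645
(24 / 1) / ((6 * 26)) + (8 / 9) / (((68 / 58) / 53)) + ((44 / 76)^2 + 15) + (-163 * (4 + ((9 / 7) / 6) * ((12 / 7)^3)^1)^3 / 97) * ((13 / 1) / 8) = -291343328790231208994 / 964029223941742413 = -302.21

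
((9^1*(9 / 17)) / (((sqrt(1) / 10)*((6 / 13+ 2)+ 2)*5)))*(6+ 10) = 16848 / 493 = 34.17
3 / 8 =0.38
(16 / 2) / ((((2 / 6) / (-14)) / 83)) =-27888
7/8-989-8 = -7969/8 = -996.12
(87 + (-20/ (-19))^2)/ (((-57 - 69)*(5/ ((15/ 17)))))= -1871/ 15162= -0.12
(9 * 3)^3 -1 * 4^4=19427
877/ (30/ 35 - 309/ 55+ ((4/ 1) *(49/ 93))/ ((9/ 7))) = -282608865/ 1006001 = -280.92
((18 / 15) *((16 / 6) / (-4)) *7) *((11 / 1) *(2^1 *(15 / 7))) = -264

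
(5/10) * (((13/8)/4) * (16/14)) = 13/56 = 0.23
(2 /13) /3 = 2 /39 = 0.05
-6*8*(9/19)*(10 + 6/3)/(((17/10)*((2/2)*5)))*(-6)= 192.59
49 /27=1.81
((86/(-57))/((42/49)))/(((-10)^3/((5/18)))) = 301/615600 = 0.00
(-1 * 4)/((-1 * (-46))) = -2/23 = -0.09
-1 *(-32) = 32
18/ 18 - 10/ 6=-2/ 3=-0.67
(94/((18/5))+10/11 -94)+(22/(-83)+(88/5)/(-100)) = -67.42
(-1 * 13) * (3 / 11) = -39 / 11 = -3.55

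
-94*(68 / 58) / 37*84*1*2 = -536928 / 1073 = -500.40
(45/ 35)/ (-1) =-9/ 7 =-1.29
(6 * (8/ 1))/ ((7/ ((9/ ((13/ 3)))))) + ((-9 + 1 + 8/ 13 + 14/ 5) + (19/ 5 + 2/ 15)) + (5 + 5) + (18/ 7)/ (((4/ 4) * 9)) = 2507/ 105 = 23.88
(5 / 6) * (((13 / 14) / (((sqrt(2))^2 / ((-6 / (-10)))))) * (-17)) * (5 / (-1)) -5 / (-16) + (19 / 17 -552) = -1010715 / 1904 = -530.84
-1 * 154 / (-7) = 22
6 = 6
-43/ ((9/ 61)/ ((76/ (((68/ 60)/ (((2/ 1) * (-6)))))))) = 3986960/ 17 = 234527.06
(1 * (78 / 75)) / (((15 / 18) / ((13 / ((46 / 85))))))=17238 / 575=29.98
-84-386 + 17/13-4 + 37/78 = -36833/78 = -472.22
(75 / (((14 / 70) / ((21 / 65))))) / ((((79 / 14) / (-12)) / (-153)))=40483800 / 1027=39419.47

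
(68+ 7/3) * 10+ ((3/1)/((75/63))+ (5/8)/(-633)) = 29786969/42200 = 705.85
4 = 4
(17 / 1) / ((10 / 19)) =323 / 10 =32.30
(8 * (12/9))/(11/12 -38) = -0.29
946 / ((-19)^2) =946 / 361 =2.62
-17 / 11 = -1.55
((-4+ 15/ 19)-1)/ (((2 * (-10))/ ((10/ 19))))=40/ 361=0.11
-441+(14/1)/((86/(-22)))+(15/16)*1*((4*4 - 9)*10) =-130361/344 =-378.96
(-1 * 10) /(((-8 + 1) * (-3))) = -10 /21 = -0.48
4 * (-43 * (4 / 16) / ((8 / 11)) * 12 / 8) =-1419 / 16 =-88.69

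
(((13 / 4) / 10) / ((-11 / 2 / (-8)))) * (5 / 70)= 13 / 385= 0.03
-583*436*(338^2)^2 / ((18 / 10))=-16587916840763840 / 9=-1843101871195982.22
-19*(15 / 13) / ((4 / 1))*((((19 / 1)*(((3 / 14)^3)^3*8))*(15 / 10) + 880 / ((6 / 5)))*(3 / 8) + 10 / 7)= -3255444037881405 / 2148748865536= -1515.04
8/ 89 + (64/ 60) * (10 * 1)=2872/ 267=10.76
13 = 13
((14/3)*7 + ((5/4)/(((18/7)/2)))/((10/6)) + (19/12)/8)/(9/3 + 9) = 3211/1152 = 2.79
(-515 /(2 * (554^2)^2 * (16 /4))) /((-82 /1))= 515 /61793514772736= 0.00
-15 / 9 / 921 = -5 / 2763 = -0.00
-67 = -67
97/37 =2.62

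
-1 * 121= -121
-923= -923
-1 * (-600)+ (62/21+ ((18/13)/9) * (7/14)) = 164627/273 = 603.03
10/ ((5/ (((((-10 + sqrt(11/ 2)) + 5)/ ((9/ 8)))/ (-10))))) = 8/ 9 - 4 * sqrt(22)/ 45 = 0.47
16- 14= 2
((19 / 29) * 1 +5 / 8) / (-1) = -297 / 232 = -1.28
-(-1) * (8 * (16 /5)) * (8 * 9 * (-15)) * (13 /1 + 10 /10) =-387072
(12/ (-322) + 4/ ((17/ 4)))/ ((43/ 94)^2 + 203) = 21860264/ 4914439509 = 0.00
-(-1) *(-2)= -2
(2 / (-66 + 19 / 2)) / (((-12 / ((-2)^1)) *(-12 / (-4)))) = -2 / 1017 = -0.00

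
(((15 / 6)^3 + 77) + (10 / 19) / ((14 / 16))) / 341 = 99193 / 362824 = 0.27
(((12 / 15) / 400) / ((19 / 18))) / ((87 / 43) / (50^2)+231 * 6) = 1290 / 943635551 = 0.00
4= 4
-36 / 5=-7.20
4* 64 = 256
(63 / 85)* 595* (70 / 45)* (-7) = -4802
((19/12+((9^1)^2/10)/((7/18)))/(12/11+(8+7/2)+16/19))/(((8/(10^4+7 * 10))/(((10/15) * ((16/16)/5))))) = 280.02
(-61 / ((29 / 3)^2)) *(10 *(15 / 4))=-41175 / 1682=-24.48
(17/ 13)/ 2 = 17/ 26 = 0.65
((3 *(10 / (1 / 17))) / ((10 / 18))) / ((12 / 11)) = 1683 / 2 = 841.50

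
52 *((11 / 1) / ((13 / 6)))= 264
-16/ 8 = -2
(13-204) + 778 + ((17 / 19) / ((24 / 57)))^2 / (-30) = 1126751 / 1920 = 586.85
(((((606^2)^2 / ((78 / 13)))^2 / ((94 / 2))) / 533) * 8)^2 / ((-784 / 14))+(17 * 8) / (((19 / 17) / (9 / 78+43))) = -2041958785472578405803422232963864919667932 / 4392868207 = -464834975522082264418688100000000.00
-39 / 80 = -0.49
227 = 227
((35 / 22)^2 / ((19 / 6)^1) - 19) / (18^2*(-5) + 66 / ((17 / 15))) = 0.01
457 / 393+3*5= 6352 / 393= 16.16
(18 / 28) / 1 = 9 / 14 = 0.64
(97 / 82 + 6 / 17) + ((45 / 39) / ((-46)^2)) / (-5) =29445223 / 19173076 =1.54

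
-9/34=-0.26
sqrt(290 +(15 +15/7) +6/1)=4*sqrt(959)/7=17.70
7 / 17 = 0.41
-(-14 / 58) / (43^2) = 7 / 53621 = 0.00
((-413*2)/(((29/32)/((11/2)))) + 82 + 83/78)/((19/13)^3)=-1884592853/1193466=-1579.09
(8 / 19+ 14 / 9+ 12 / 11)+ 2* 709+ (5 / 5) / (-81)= 24057043 / 16929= 1421.06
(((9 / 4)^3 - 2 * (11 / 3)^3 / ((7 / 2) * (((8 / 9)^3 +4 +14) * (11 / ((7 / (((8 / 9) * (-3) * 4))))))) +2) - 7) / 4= 2827357 / 1745152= 1.62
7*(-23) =-161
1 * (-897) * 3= -2691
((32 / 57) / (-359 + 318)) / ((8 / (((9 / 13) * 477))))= -5724 / 10127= -0.57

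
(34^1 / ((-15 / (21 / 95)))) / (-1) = 238 / 475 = 0.50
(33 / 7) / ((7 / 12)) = 396 / 49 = 8.08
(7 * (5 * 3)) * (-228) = -23940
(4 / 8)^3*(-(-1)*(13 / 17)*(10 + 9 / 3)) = 169 / 136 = 1.24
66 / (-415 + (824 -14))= 66 / 395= 0.17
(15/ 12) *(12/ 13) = 15/ 13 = 1.15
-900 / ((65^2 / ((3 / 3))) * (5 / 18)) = -648 / 845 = -0.77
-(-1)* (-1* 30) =-30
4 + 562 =566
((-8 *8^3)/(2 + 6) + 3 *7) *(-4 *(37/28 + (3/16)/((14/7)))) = 155647/56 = 2779.41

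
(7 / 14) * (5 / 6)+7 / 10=67 / 60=1.12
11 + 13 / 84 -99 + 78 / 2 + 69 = 1693 / 84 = 20.15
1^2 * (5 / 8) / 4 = 5 / 32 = 0.16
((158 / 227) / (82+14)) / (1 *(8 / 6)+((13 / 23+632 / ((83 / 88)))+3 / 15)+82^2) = 0.00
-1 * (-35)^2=-1225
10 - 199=-189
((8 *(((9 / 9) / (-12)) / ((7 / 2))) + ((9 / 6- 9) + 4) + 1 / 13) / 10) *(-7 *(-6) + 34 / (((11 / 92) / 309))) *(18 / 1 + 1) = -6041742303 / 10010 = -603570.66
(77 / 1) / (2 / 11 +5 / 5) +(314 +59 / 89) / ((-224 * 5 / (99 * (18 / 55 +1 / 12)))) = 278518871 / 5183360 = 53.73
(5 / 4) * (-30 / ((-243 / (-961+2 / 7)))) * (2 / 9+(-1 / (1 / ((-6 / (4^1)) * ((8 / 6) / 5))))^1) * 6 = -134500 / 243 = -553.50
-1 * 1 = -1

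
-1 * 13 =-13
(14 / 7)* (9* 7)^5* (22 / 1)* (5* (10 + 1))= 2401696434060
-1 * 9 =-9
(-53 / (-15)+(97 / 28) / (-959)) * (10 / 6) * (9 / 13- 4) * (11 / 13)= -672464573 / 40841892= -16.47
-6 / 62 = -3 / 31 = -0.10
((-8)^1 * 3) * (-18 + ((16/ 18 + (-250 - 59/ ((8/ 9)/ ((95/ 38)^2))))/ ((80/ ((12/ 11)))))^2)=-28535726761/ 18585600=-1535.37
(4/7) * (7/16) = 1/4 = 0.25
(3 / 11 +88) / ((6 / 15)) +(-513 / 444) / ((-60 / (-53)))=7152169 / 32560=219.66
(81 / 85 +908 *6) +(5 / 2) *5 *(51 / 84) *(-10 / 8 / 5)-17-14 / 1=103121699 / 19040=5416.06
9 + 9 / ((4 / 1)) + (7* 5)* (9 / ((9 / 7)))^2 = 6905 / 4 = 1726.25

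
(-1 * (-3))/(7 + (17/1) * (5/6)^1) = 18/127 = 0.14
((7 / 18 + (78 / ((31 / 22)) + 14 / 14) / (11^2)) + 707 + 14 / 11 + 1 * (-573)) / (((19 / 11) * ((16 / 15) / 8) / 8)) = 91910470 / 19437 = 4728.63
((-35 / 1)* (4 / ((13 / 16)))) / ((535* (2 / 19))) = -3.06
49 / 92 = 0.53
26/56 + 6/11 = 311/308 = 1.01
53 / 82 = 0.65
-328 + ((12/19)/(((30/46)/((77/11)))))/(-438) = -6824362/20805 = -328.02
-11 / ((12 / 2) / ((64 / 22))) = -16 / 3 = -5.33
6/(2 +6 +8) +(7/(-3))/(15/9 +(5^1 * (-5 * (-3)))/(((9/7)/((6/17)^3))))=-88033/498920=-0.18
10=10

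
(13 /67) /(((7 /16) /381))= 79248 /469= 168.97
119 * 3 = 357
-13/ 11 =-1.18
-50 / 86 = -25 / 43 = -0.58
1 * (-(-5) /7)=5 /7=0.71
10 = 10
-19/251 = -0.08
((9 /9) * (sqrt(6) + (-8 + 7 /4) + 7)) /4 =0.80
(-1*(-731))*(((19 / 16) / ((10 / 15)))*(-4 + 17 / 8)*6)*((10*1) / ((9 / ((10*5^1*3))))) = -2441425.78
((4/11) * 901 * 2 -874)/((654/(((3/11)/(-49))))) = 1203/646261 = 0.00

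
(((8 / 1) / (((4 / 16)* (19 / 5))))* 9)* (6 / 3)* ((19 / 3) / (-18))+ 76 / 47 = -7292 / 141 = -51.72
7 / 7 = 1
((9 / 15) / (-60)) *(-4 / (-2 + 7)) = 0.01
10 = 10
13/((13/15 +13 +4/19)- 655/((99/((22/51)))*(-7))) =0.90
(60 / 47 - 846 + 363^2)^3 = 232999035165117545121 / 103823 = 2244194785019865.97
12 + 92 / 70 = 466 / 35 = 13.31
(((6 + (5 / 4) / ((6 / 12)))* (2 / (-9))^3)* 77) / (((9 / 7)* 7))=-5236 / 6561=-0.80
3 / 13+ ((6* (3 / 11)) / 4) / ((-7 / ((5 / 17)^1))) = 7269 / 34034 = 0.21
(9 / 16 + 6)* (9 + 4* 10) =5145 / 16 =321.56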